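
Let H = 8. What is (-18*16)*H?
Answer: -2304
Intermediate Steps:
(-18*16)*H = -18*16*8 = -288*8 = -2304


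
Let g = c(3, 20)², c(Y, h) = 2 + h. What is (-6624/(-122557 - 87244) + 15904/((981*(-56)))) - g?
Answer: -99667439344/205814781 ≈ -484.26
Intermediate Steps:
g = 484 (g = (2 + 20)² = 22² = 484)
(-6624/(-122557 - 87244) + 15904/((981*(-56)))) - g = (-6624/(-122557 - 87244) + 15904/((981*(-56)))) - 1*484 = (-6624/(-209801) + 15904/(-54936)) - 484 = (-6624*(-1/209801) + 15904*(-1/54936)) - 484 = (6624/209801 - 284/981) - 484 = -53085340/205814781 - 484 = -99667439344/205814781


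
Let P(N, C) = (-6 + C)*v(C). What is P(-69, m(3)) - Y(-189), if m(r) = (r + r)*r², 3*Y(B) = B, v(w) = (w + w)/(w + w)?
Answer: 111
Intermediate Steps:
v(w) = 1 (v(w) = (2*w)/((2*w)) = (2*w)*(1/(2*w)) = 1)
Y(B) = B/3
m(r) = 2*r³ (m(r) = (2*r)*r² = 2*r³)
P(N, C) = -6 + C (P(N, C) = (-6 + C)*1 = -6 + C)
P(-69, m(3)) - Y(-189) = (-6 + 2*3³) - (-189)/3 = (-6 + 2*27) - 1*(-63) = (-6 + 54) + 63 = 48 + 63 = 111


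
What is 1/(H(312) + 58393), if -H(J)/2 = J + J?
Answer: 1/57145 ≈ 1.7499e-5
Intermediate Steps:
H(J) = -4*J (H(J) = -2*(J + J) = -4*J)
1/(H(312) + 58393) = 1/(-4*312 + 58393) = 1/(-1248 + 58393) = 1/57145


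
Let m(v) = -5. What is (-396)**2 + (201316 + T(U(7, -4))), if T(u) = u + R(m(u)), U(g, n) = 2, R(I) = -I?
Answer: 358139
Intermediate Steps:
T(u) = 5 + u (T(u) = u - 1*(-5) = u + 5 = 5 + u)
(-396)**2 + (201316 + T(U(7, -4))) = (-396)**2 + (201316 + (5 + 2)) = 156816 + (201316 + 7) = 156816 + 201323 = 358139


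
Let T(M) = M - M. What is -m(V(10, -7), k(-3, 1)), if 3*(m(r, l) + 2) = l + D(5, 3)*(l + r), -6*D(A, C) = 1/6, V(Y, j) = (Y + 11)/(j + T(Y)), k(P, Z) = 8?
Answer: -67/108 ≈ -0.62037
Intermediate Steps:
T(M) = 0
V(Y, j) = (11 + Y)/j (V(Y, j) = (Y + 11)/(j + 0) = (11 + Y)/j)
D(A, C) = -1/36 (D(A, C) = -⅙/6 = -⅙*⅙ = -1/36)
m(r, l) = -2 - r/108 + 35*l/108 (m(r, l) = -2 + (l - (l + r)/36)/3 = -2 + (l + (-l/36 - r/36))/3 = -2 + (-r/36 + 35*l/36)/3 = -2 + (-r/108 + 35*l/108) = -2 - r/108 + 35*l/108)
-m(V(10, -7), k(-3, 1)) = -(-2 - (11 + 10)/(108*(-7)) + (35/108)*8) = -(-2 - (-1)*21/756 + 70/27) = -(-2 - 1/108*(-3) + 70/27) = -(-2 + 1/36 + 70/27) = -1*67/108 = -67/108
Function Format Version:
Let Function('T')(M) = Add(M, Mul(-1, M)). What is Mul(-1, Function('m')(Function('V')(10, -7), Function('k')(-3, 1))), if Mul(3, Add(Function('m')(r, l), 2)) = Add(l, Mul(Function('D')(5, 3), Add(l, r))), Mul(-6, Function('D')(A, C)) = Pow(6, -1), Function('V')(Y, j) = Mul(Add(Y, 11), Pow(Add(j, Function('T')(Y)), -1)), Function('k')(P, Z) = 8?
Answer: Rational(-67, 108) ≈ -0.62037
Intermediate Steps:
Function('T')(M) = 0
Function('V')(Y, j) = Mul(Pow(j, -1), Add(11, Y)) (Function('V')(Y, j) = Mul(Add(Y, 11), Pow(Add(j, 0), -1)) = Mul(Add(11, Y), Pow(j, -1)) = Mul(Pow(j, -1), Add(11, Y)))
Function('D')(A, C) = Rational(-1, 36) (Function('D')(A, C) = Mul(Rational(-1, 6), Pow(6, -1)) = Mul(Rational(-1, 6), Rational(1, 6)) = Rational(-1, 36))
Function('m')(r, l) = Add(-2, Mul(Rational(-1, 108), r), Mul(Rational(35, 108), l)) (Function('m')(r, l) = Add(-2, Mul(Rational(1, 3), Add(l, Mul(Rational(-1, 36), Add(l, r))))) = Add(-2, Mul(Rational(1, 3), Add(l, Add(Mul(Rational(-1, 36), l), Mul(Rational(-1, 36), r))))) = Add(-2, Mul(Rational(1, 3), Add(Mul(Rational(-1, 36), r), Mul(Rational(35, 36), l)))) = Add(-2, Add(Mul(Rational(-1, 108), r), Mul(Rational(35, 108), l))) = Add(-2, Mul(Rational(-1, 108), r), Mul(Rational(35, 108), l)))
Mul(-1, Function('m')(Function('V')(10, -7), Function('k')(-3, 1))) = Mul(-1, Add(-2, Mul(Rational(-1, 108), Mul(Pow(-7, -1), Add(11, 10))), Mul(Rational(35, 108), 8))) = Mul(-1, Add(-2, Mul(Rational(-1, 108), Mul(Rational(-1, 7), 21)), Rational(70, 27))) = Mul(-1, Add(-2, Mul(Rational(-1, 108), -3), Rational(70, 27))) = Mul(-1, Add(-2, Rational(1, 36), Rational(70, 27))) = Mul(-1, Rational(67, 108)) = Rational(-67, 108)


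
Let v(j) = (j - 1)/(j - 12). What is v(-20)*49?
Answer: 1029/32 ≈ 32.156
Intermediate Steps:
v(j) = (-1 + j)/(-12 + j)
v(-20)*49 = ((-1 - 20)/(-12 - 20))*49 = (-21/(-32))*49 = -1/32*(-21)*49 = (21/32)*49 = 1029/32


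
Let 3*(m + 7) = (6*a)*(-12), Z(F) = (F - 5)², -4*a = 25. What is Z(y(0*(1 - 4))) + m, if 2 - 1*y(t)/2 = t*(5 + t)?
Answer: 144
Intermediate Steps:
a = -25/4 (a = -¼*25 = -25/4 ≈ -6.2500)
y(t) = 4 - 2*t*(5 + t)
Z(F) = (-5 + F)²
m = 143 (m = -7 + ((6*(-25/4))*(-12))/3 = -7 + (-75/2*(-12))/3 = -7 + (⅓)*450 = -7 + 150 = 143)
Z(y(0*(1 - 4))) + m = (-5 + (4 - 0*(1 - 4) - 2*(0*(1 - 4))²))² + 143 = (-5 + (4 - 0*(-3) - 2*(0*(-3))²))² + 143 = (-5 + (4 - 10*0 - 2*0²))² + 143 = (-5 + (4 + 0 - 2*0))² + 143 = (-5 + (4 + 0 + 0))² + 143 = (-5 + 4)² + 143 = (-1)² + 143 = 1 + 143 = 144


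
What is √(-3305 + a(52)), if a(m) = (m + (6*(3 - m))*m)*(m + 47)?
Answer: I*√1511669 ≈ 1229.5*I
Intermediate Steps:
a(m) = (47 + m)*(m + m*(18 - 6*m)) (a(m) = (m + (18 - 6*m)*m)*(47 + m) = (m + m*(18 - 6*m))*(47 + m) = (47 + m)*(m + m*(18 - 6*m)))
√(-3305 + a(52)) = √(-3305 + 52*(893 - 263*52 - 6*52²)) = √(-3305 + 52*(893 - 13676 - 6*2704)) = √(-3305 + 52*(893 - 13676 - 16224)) = √(-3305 + 52*(-29007)) = √(-3305 - 1508364) = √(-1511669) = I*√1511669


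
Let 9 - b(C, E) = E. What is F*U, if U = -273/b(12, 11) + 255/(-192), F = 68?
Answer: 147067/16 ≈ 9191.7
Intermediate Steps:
b(C, E) = 9 - E
U = 8651/64 (U = -273/(9 - 1*11) + 255/(-192) = -273/(9 - 11) + 255*(-1/192) = -273/(-2) - 85/64 = -273*(-½) - 85/64 = 273/2 - 85/64 = 8651/64 ≈ 135.17)
F*U = 68*(8651/64) = 147067/16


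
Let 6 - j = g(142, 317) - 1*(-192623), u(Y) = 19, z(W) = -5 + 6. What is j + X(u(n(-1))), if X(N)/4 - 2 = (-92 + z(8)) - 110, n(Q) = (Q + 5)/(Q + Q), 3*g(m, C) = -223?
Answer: -580016/3 ≈ -1.9334e+5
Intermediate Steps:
z(W) = 1
g(m, C) = -223/3 (g(m, C) = (1/3)*(-223) = -223/3)
n(Q) = (5 + Q)/(2*Q) (n(Q) = (5 + Q)/((2*Q)) = (5 + Q)*(1/(2*Q)) = (5 + Q)/(2*Q))
j = -577628/3 (j = 6 - (-223/3 - 1*(-192623)) = 6 - (-223/3 + 192623) = 6 - 1*577646/3 = 6 - 577646/3 = -577628/3 ≈ -1.9254e+5)
X(N) = -796 (X(N) = 8 + 4*((-92 + 1) - 110) = 8 + 4*(-91 - 110) = 8 + 4*(-201) = 8 - 804 = -796)
j + X(u(n(-1))) = -577628/3 - 796 = -580016/3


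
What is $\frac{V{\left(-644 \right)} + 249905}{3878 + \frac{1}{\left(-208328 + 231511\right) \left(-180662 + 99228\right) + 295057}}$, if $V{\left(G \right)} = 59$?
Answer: $\frac{42893580730260}{665461050679} \approx 64.457$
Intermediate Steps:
$\frac{V{\left(-644 \right)} + 249905}{3878 + \frac{1}{\left(-208328 + 231511\right) \left(-180662 + 99228\right) + 295057}} = \frac{59 + 249905}{3878 + \frac{1}{\left(-208328 + 231511\right) \left(-180662 + 99228\right) + 295057}} = \frac{249964}{3878 + \frac{1}{23183 \left(-81434\right) + 295057}} = \frac{249964}{3878 + \frac{1}{-1887884422 + 295057}} = \frac{249964}{3878 + \frac{1}{-1887589365}} = \frac{249964}{3878 - \frac{1}{1887589365}} = \frac{249964}{\frac{7320071557469}{1887589365}} = 249964 \cdot \frac{1887589365}{7320071557469} = \frac{42893580730260}{665461050679}$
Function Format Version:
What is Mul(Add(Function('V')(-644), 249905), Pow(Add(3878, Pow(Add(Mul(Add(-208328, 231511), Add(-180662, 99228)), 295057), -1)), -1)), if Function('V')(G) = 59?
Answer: Rational(42893580730260, 665461050679) ≈ 64.457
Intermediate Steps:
Mul(Add(Function('V')(-644), 249905), Pow(Add(3878, Pow(Add(Mul(Add(-208328, 231511), Add(-180662, 99228)), 295057), -1)), -1)) = Mul(Add(59, 249905), Pow(Add(3878, Pow(Add(Mul(Add(-208328, 231511), Add(-180662, 99228)), 295057), -1)), -1)) = Mul(249964, Pow(Add(3878, Pow(Add(Mul(23183, -81434), 295057), -1)), -1)) = Mul(249964, Pow(Add(3878, Pow(Add(-1887884422, 295057), -1)), -1)) = Mul(249964, Pow(Add(3878, Pow(-1887589365, -1)), -1)) = Mul(249964, Pow(Add(3878, Rational(-1, 1887589365)), -1)) = Mul(249964, Pow(Rational(7320071557469, 1887589365), -1)) = Mul(249964, Rational(1887589365, 7320071557469)) = Rational(42893580730260, 665461050679)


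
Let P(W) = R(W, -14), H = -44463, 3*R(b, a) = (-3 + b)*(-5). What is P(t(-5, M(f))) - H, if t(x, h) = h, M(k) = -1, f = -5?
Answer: 133409/3 ≈ 44470.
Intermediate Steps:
R(b, a) = 5 - 5*b/3 (R(b, a) = ((-3 + b)*(-5))/3 = (15 - 5*b)/3 = 5 - 5*b/3)
P(W) = 5 - 5*W/3
P(t(-5, M(f))) - H = (5 - 5/3*(-1)) - 1*(-44463) = (5 + 5/3) + 44463 = 20/3 + 44463 = 133409/3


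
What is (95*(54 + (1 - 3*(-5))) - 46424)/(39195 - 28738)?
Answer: -39774/10457 ≈ -3.8036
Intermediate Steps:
(95*(54 + (1 - 3*(-5))) - 46424)/(39195 - 28738) = (95*(54 + (1 + 15)) - 46424)/10457 = (95*(54 + 16) - 46424)*(1/10457) = (95*70 - 46424)*(1/10457) = (6650 - 46424)*(1/10457) = -39774*1/10457 = -39774/10457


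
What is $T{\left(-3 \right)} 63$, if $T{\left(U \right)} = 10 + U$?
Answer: $441$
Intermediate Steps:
$T{\left(-3 \right)} 63 = \left(10 - 3\right) 63 = 7 \cdot 63 = 441$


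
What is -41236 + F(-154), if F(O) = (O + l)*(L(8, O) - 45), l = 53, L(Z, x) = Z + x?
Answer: -21945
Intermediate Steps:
F(O) = (-37 + O)*(53 + O) (F(O) = (O + 53)*((8 + O) - 45) = (53 + O)*(-37 + O) = (-37 + O)*(53 + O))
-41236 + F(-154) = -41236 + (-1961 + (-154)² + 16*(-154)) = -41236 + (-1961 + 23716 - 2464) = -41236 + 19291 = -21945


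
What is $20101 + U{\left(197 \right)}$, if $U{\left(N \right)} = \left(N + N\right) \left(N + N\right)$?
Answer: $175337$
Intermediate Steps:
$U{\left(N \right)} = 4 N^{2}$ ($U{\left(N \right)} = 2 N 2 N = 4 N^{2}$)
$20101 + U{\left(197 \right)} = 20101 + 4 \cdot 197^{2} = 20101 + 4 \cdot 38809 = 20101 + 155236 = 175337$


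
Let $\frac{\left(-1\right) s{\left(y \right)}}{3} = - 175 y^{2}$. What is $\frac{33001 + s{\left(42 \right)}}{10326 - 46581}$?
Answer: $- \frac{959101}{36255} \approx -26.454$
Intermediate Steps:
$s{\left(y \right)} = 525 y^{2}$ ($s{\left(y \right)} = - 3 \left(- 175 y^{2}\right) = 525 y^{2}$)
$\frac{33001 + s{\left(42 \right)}}{10326 - 46581} = \frac{33001 + 525 \cdot 42^{2}}{10326 - 46581} = \frac{33001 + 525 \cdot 1764}{-36255} = \left(33001 + 926100\right) \left(- \frac{1}{36255}\right) = 959101 \left(- \frac{1}{36255}\right) = - \frac{959101}{36255}$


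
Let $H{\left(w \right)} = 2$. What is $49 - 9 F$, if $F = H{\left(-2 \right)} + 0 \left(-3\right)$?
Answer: $31$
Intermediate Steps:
$F = 2$ ($F = 2 + 0 \left(-3\right) = 2 + 0 = 2$)
$49 - 9 F = 49 - 18 = 31$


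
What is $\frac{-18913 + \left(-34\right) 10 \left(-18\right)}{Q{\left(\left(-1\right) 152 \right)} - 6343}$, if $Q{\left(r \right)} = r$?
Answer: $\frac{12793}{6495} \approx 1.9697$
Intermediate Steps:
$\frac{-18913 + \left(-34\right) 10 \left(-18\right)}{Q{\left(\left(-1\right) 152 \right)} - 6343} = \frac{-18913 + \left(-34\right) 10 \left(-18\right)}{\left(-1\right) 152 - 6343} = \frac{-18913 - -6120}{-152 - 6343} = \frac{-18913 + 6120}{-6495} = \left(-12793\right) \left(- \frac{1}{6495}\right) = \frac{12793}{6495}$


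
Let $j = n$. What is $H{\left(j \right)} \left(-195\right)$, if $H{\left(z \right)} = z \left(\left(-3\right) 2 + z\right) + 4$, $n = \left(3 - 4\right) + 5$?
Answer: $780$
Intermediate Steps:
$n = 4$ ($n = -1 + 5 = 4$)
$j = 4$
$H{\left(z \right)} = 4 + z \left(-6 + z\right)$ ($H{\left(z \right)} = z \left(-6 + z\right) + 4 = 4 + z \left(-6 + z\right)$)
$H{\left(j \right)} \left(-195\right) = \left(4 + 4^{2} - 24\right) \left(-195\right) = \left(4 + 16 - 24\right) \left(-195\right) = \left(-4\right) \left(-195\right) = 780$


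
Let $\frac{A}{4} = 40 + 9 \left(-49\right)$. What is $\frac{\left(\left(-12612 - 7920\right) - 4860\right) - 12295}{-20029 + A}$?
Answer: $\frac{37687}{21633} \approx 1.7421$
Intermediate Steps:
$A = -1604$ ($A = 4 \left(40 + 9 \left(-49\right)\right) = 4 \left(40 - 441\right) = 4 \left(-401\right) = -1604$)
$\frac{\left(\left(-12612 - 7920\right) - 4860\right) - 12295}{-20029 + A} = \frac{\left(\left(-12612 - 7920\right) - 4860\right) - 12295}{-20029 - 1604} = \frac{\left(-20532 - 4860\right) - 12295}{-21633} = \left(-25392 - 12295\right) \left(- \frac{1}{21633}\right) = \left(-37687\right) \left(- \frac{1}{21633}\right) = \frac{37687}{21633}$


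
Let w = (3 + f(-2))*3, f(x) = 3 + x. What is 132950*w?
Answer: 1595400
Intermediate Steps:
w = 12 (w = (3 + (3 - 2))*3 = (3 + 1)*3 = 4*3 = 12)
132950*w = 132950*12 = 1595400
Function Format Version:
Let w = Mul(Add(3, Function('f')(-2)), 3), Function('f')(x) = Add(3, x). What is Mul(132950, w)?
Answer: 1595400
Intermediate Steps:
w = 12 (w = Mul(Add(3, Add(3, -2)), 3) = Mul(Add(3, 1), 3) = Mul(4, 3) = 12)
Mul(132950, w) = Mul(132950, 12) = 1595400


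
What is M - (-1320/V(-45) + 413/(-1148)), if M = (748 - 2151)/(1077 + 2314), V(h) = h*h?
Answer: 44885807/75076740 ≈ 0.59787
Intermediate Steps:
V(h) = h**2
M = -1403/3391 ≈ -0.41374
M - (-1320/V(-45) + 413/(-1148)) = -1403/3391 - (-1320/((-45)**2) + 413/(-1148)) = -1403/3391 - (-1320/2025 + 413*(-1/1148)) = -1403/3391 - (-1320*1/2025 - 59/164) = -1403/3391 - (-88/135 - 59/164) = -1403/3391 - 1*(-22397/22140) = -1403/3391 + 22397/22140 = 44885807/75076740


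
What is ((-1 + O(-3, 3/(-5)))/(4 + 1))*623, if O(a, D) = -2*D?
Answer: 623/25 ≈ 24.920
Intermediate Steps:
((-1 + O(-3, 3/(-5)))/(4 + 1))*623 = ((-1 - 6/(-5))/(4 + 1))*623 = ((-1 - 6*(-1)/5)/5)*623 = ((-1 - 2*(-3/5))*(1/5))*623 = ((-1 + 6/5)*(1/5))*623 = ((1/5)*(1/5))*623 = (1/25)*623 = 623/25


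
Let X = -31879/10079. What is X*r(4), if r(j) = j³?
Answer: -2040256/10079 ≈ -202.43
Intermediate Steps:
X = -31879/10079 (X = -31879*1/10079 = -31879/10079 ≈ -3.1629)
X*r(4) = -31879/10079*4³ = -31879/10079*64 = -2040256/10079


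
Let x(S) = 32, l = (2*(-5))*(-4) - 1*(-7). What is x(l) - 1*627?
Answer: -595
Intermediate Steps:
l = 47 (l = -10*(-4) + 7 = 40 + 7 = 47)
x(l) - 1*627 = 32 - 1*627 = 32 - 627 = -595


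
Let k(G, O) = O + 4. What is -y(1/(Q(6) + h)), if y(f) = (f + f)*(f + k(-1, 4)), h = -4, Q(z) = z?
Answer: -17/2 ≈ -8.5000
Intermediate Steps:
k(G, O) = 4 + O
y(f) = 2*f*(8 + f) (y(f) = (f + f)*(f + (4 + 4)) = (2*f)*(f + 8) = (2*f)*(8 + f) = 2*f*(8 + f))
-y(1/(Q(6) + h)) = -2*(8 + 1/(6 - 4))/(6 - 4) = -2*(8 + 1/2)/2 = -2*(8 + ½)/2 = -2*17/(2*2) = -1*17/2 = -17/2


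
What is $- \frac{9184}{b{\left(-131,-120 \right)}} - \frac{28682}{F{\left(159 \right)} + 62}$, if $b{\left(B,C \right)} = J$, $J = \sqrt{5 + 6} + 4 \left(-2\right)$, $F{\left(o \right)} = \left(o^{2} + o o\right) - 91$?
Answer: $\frac{3711240430}{2678249} + \frac{9184 \sqrt{11}}{53} \approx 1960.4$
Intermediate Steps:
$F{\left(o \right)} = -91 + 2 o^{2}$ ($F{\left(o \right)} = \left(o^{2} + o^{2}\right) - 91 = 2 o^{2} - 91 = -91 + 2 o^{2}$)
$J = -8 + \sqrt{11}$ ($J = \sqrt{11} - 8 = -8 + \sqrt{11} \approx -4.6834$)
$b{\left(B,C \right)} = -8 + \sqrt{11}$
$- \frac{9184}{b{\left(-131,-120 \right)}} - \frac{28682}{F{\left(159 \right)} + 62} = - \frac{9184}{-8 + \sqrt{11}} - \frac{28682}{\left(-91 + 2 \cdot 159^{2}\right) + 62} = - \frac{9184}{-8 + \sqrt{11}} - \frac{28682}{\left(-91 + 2 \cdot 25281\right) + 62} = - \frac{9184}{-8 + \sqrt{11}} - \frac{28682}{\left(-91 + 50562\right) + 62} = - \frac{9184}{-8 + \sqrt{11}} - \frac{28682}{50471 + 62} = - \frac{9184}{-8 + \sqrt{11}} - \frac{28682}{50533} = - \frac{28682}{50533} - \frac{9184}{-8 + \sqrt{11}}$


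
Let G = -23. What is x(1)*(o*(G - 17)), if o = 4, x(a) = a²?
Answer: -160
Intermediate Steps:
x(1)*(o*(G - 17)) = 1²*(4*(-23 - 17)) = 1*(4*(-40)) = 1*(-160) = -160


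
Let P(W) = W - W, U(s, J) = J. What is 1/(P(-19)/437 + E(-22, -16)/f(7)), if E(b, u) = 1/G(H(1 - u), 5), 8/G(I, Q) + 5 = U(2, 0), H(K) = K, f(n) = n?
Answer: -56/5 ≈ -11.200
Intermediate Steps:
G(I, Q) = -8/5 (G(I, Q) = 8/(-5 + 0) = 8/(-5) = 8*(-⅕) = -8/5)
P(W) = 0
E(b, u) = -5/8 (E(b, u) = 1/(-8/5) = -5/8)
1/(P(-19)/437 + E(-22, -16)/f(7)) = 1/(0/437 - 5/8/7) = 1/(0*(1/437) - 5/8*⅐) = 1/(0 - 5/56) = 1/(-5/56) = -56/5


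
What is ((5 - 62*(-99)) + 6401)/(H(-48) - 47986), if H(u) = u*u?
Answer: -896/3263 ≈ -0.27459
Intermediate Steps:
H(u) = u²
((5 - 62*(-99)) + 6401)/(H(-48) - 47986) = ((5 - 62*(-99)) + 6401)/((-48)² - 47986) = ((5 + 6138) + 6401)/(2304 - 47986) = (6143 + 6401)/(-45682) = 12544*(-1/45682) = -896/3263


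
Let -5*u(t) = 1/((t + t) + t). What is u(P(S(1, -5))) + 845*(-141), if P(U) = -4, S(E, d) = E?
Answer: -7148699/60 ≈ -1.1915e+5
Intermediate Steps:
u(t) = -1/(15*t) (u(t) = -1/(5*((t + t) + t)) = -1/(5*(2*t + t)) = -1/(3*t)/5 = -1/(15*t))
u(P(S(1, -5))) + 845*(-141) = -1/15/(-4) + 845*(-141) = -1/15*(-1/4) - 119145 = 1/60 - 119145 = -7148699/60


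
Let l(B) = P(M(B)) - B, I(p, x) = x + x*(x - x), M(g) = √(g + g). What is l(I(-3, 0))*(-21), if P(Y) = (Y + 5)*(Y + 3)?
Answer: -315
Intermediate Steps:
M(g) = √2*√g (M(g) = √(2*g) = √2*√g)
P(Y) = (3 + Y)*(5 + Y) (P(Y) = (5 + Y)*(3 + Y) = (3 + Y)*(5 + Y))
I(p, x) = x (I(p, x) = x + x*0 = x + 0 = x)
l(B) = 15 + B + 8*√2*√B (l(B) = (15 + (√2*√B)² + 8*(√2*√B)) - B = (15 + 2*B + 8*√2*√B) - B = 15 + B + 8*√2*√B)
l(I(-3, 0))*(-21) = (15 + 0 + 8*√2*√0)*(-21) = (15 + 0 + 8*√2*0)*(-21) = (15 + 0 + 0)*(-21) = 15*(-21) = -315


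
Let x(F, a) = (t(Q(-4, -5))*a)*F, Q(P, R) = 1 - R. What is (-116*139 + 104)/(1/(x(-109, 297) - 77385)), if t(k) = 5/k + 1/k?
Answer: 1758323160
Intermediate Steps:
t(k) = 6/k (t(k) = 5/k + 1/k = 6/k)
x(F, a) = F*a (x(F, a) = ((6/(1 - 1*(-5)))*a)*F = ((6/(1 + 5))*a)*F = ((6/6)*a)*F = ((6*(⅙))*a)*F = (1*a)*F = a*F = F*a)
(-116*139 + 104)/(1/(x(-109, 297) - 77385)) = (-116*139 + 104)/(1/(-109*297 - 77385)) = (-16124 + 104)/(1/(-32373 - 77385)) = -16020/(1/(-109758)) = -16020/(-1/109758) = -16020*(-109758) = 1758323160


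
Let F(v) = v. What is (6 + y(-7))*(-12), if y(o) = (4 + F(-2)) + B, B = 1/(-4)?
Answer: -93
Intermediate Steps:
B = -¼ ≈ -0.25000
y(o) = 7/4 (y(o) = (4 - 2) - ¼ = 2 - ¼ = 7/4)
(6 + y(-7))*(-12) = (6 + 7/4)*(-12) = (31/4)*(-12) = -93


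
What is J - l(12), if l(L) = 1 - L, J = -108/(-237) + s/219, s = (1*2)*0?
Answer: 905/79 ≈ 11.456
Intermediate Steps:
s = 0 (s = 2*0 = 0)
J = 36/79 (J = -108/(-237) + 0/219 = -108*(-1/237) + 0*(1/219) = 36/79 + 0 = 36/79 ≈ 0.45570)
J - l(12) = 36/79 - (1 - 1*12) = 36/79 - (1 - 12) = 36/79 - 1*(-11) = 36/79 + 11 = 905/79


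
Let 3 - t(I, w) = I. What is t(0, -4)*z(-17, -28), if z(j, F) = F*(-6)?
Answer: 504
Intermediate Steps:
z(j, F) = -6*F
t(I, w) = 3 - I
t(0, -4)*z(-17, -28) = (3 - 1*0)*(-6*(-28)) = (3 + 0)*168 = 3*168 = 504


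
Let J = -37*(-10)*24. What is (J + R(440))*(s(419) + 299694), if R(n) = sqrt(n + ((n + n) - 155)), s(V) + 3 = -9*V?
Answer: 2627769600 + 295920*sqrt(1165) ≈ 2.6379e+9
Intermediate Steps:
J = 8880 (J = 370*24 = 8880)
s(V) = -3 - 9*V
R(n) = sqrt(-155 + 3*n) (R(n) = sqrt(n + (2*n - 155)) = sqrt(n + (-155 + 2*n)) = sqrt(-155 + 3*n))
(J + R(440))*(s(419) + 299694) = (8880 + sqrt(-155 + 3*440))*((-3 - 9*419) + 299694) = (8880 + sqrt(-155 + 1320))*((-3 - 3771) + 299694) = (8880 + sqrt(1165))*(-3774 + 299694) = (8880 + sqrt(1165))*295920 = 2627769600 + 295920*sqrt(1165)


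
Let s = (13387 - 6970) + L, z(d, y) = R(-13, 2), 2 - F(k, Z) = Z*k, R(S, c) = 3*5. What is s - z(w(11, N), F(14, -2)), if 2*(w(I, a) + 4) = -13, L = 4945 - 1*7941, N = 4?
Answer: 3406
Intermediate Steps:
R(S, c) = 15
L = -2996 (L = 4945 - 7941 = -2996)
F(k, Z) = 2 - Z*k
w(I, a) = -21/2 (w(I, a) = -4 + (½)*(-13) = -4 - 13/2 = -21/2)
z(d, y) = 15
s = 3421 (s = (13387 - 6970) - 2996 = 6417 - 2996 = 3421)
s - z(w(11, N), F(14, -2)) = 3421 - 1*15 = 3421 - 15 = 3406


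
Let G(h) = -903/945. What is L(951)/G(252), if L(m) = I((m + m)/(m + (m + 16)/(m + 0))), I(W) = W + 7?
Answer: -183293505/19465412 ≈ -9.4164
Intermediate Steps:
G(h) = -43/45 (G(h) = -903*1/945 = -43/45)
I(W) = 7 + W
L(m) = 7 + 2*m/(m + (16 + m)/m) (L(m) = 7 + (m + m)/(m + (m + 16)/(m + 0)) = 7 + (2*m)/(m + (16 + m)/m) = 7 + 2*m/(m + (16 + m)/m))
L(951)/G(252) = ((112 + 7*951 + 9*951²)/(16 + 951 + 951²))/(-43/45) = ((112 + 6657 + 9*904401)/(16 + 951 + 904401))*(-45/43) = ((112 + 6657 + 8139609)/905368)*(-45/43) = ((1/905368)*8146378)*(-45/43) = (4073189/452684)*(-45/43) = -183293505/19465412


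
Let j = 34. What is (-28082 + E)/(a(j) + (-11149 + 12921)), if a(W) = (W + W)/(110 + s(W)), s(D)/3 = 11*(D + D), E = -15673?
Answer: -17166545/695226 ≈ -24.692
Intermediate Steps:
s(D) = 66*D (s(D) = 3*(11*(D + D)) = 3*(11*(2*D)) = 3*(22*D) = 66*D)
a(W) = 2*W/(110 + 66*W) (a(W) = (W + W)/(110 + 66*W) = (2*W)/(110 + 66*W) = 2*W/(110 + 66*W))
(-28082 + E)/(a(j) + (-11149 + 12921)) = (-28082 - 15673)/((1/11)*34/(5 + 3*34) + (-11149 + 12921)) = -43755/((1/11)*34/(5 + 102) + 1772) = -43755/((1/11)*34/107 + 1772) = -43755/((1/11)*34*(1/107) + 1772) = -43755/(34/1177 + 1772) = -43755/2085678/1177 = -43755*1177/2085678 = -17166545/695226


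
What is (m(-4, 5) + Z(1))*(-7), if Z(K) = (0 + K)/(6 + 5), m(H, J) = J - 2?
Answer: -238/11 ≈ -21.636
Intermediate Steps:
m(H, J) = -2 + J
Z(K) = K/11
(m(-4, 5) + Z(1))*(-7) = ((-2 + 5) + (1/11)*1)*(-7) = (3 + 1/11)*(-7) = (34/11)*(-7) = -238/11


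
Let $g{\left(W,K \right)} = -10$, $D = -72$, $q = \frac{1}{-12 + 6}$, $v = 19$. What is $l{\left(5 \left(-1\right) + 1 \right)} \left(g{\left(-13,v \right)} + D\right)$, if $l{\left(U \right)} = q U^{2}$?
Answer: $\frac{656}{3} \approx 218.67$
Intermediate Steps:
$q = - \frac{1}{6}$ ($q = \frac{1}{-6} = - \frac{1}{6} \approx -0.16667$)
$l{\left(U \right)} = - \frac{U^{2}}{6}$
$l{\left(5 \left(-1\right) + 1 \right)} \left(g{\left(-13,v \right)} + D\right) = - \frac{\left(5 \left(-1\right) + 1\right)^{2}}{6} \left(-10 - 72\right) = - \frac{\left(-5 + 1\right)^{2}}{6} \left(-82\right) = - \frac{\left(-4\right)^{2}}{6} \left(-82\right) = \left(- \frac{1}{6}\right) 16 \left(-82\right) = \left(- \frac{8}{3}\right) \left(-82\right) = \frac{656}{3}$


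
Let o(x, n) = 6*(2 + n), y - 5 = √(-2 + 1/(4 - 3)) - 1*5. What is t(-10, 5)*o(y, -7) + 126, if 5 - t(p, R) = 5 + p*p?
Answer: 3126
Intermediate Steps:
t(p, R) = -p² (t(p, R) = 5 - (5 + p*p) = 5 - (5 + p²) = 5 + (-5 - p²) = -p²)
y = I (y = 5 + (√(-2 + 1/(4 - 3)) - 1*5) = 5 + (√(-2 + 1/1) - 5) = 5 + (√(-2 + 1) - 5) = 5 + (√(-1) - 5) = 5 + (I - 5) = 5 + (-5 + I) = I ≈ 1.0*I)
o(x, n) = 12 + 6*n
t(-10, 5)*o(y, -7) + 126 = (-1*(-10)²)*(12 + 6*(-7)) + 126 = (-1*100)*(12 - 42) + 126 = -100*(-30) + 126 = 3000 + 126 = 3126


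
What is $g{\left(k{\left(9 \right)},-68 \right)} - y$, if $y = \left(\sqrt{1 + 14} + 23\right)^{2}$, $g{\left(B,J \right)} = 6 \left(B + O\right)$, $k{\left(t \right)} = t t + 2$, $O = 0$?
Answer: $498 - \left(23 + \sqrt{15}\right)^{2} \approx -224.16$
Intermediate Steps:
$k{\left(t \right)} = 2 + t^{2}$ ($k{\left(t \right)} = t^{2} + 2 = 2 + t^{2}$)
$g{\left(B,J \right)} = 6 B$ ($g{\left(B,J \right)} = 6 \left(B + 0\right) = 6 B$)
$y = \left(23 + \sqrt{15}\right)^{2}$ ($y = \left(\sqrt{15} + 23\right)^{2} = \left(23 + \sqrt{15}\right)^{2} \approx 722.16$)
$g{\left(k{\left(9 \right)},-68 \right)} - y = 6 \left(2 + 9^{2}\right) - \left(23 + \sqrt{15}\right)^{2} = 6 \left(2 + 81\right) - \left(23 + \sqrt{15}\right)^{2} = 6 \cdot 83 - \left(23 + \sqrt{15}\right)^{2} = 498 - \left(23 + \sqrt{15}\right)^{2}$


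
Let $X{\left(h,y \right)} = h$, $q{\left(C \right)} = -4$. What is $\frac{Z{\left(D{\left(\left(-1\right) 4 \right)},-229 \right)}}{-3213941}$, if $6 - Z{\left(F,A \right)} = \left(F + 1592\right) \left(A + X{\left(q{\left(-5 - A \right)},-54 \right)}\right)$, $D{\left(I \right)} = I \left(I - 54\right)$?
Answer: $- \frac{424998}{3213941} \approx -0.13224$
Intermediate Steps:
$D{\left(I \right)} = I \left(-54 + I\right)$
$Z{\left(F,A \right)} = 6 - \left(-4 + A\right) \left(1592 + F\right)$ ($Z{\left(F,A \right)} = 6 - \left(F + 1592\right) \left(A - 4\right) = 6 - \left(1592 + F\right) \left(-4 + A\right) = 6 - \left(-4 + A\right) \left(1592 + F\right)$)
$\frac{Z{\left(D{\left(\left(-1\right) 4 \right)},-229 \right)}}{-3213941} = \frac{6374 - -364568 + 4 \left(-1\right) 4 \left(-54 - 4\right) - - 229 \left(-1\right) 4 \left(-54 - 4\right)}{-3213941} = \left(6374 + 364568 + 4 \left(- 4 \left(-54 - 4\right)\right) - - 229 \left(- 4 \left(-54 - 4\right)\right)\right) \left(- \frac{1}{3213941}\right) = \left(6374 + 364568 + 4 \left(\left(-4\right) \left(-58\right)\right) - - 229 \left(\left(-4\right) \left(-58\right)\right)\right) \left(- \frac{1}{3213941}\right) = \left(6374 + 364568 + 4 \cdot 232 - \left(-229\right) 232\right) \left(- \frac{1}{3213941}\right) = \left(6374 + 364568 + 928 + 53128\right) \left(- \frac{1}{3213941}\right) = 424998 \left(- \frac{1}{3213941}\right) = - \frac{424998}{3213941}$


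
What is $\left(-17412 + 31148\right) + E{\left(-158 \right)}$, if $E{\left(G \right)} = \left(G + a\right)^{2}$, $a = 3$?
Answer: $37761$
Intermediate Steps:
$E{\left(G \right)} = \left(3 + G\right)^{2}$ ($E{\left(G \right)} = \left(G + 3\right)^{2} = \left(3 + G\right)^{2}$)
$\left(-17412 + 31148\right) + E{\left(-158 \right)} = \left(-17412 + 31148\right) + \left(3 - 158\right)^{2} = 13736 + \left(-155\right)^{2} = 13736 + 24025 = 37761$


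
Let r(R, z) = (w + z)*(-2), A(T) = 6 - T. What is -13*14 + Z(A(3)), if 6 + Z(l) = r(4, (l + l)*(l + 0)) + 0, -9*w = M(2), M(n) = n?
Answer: -2012/9 ≈ -223.56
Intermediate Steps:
w = -2/9 (w = -1/9*2 = -2/9 ≈ -0.22222)
r(R, z) = 4/9 - 2*z (r(R, z) = (-2/9 + z)*(-2) = 4/9 - 2*z)
Z(l) = -50/9 - 4*l**2 (Z(l) = -6 + ((4/9 - 2*(l + l)*(l + 0)) + 0) = -6 + ((4/9 - 2*2*l*l) + 0) = -6 + ((4/9 - 4*l**2) + 0) = -6 + (4/9 - 4*l**2) = -50/9 - 4*l**2)
-13*14 + Z(A(3)) = -13*14 + (-50/9 - 4*(6 - 1*3)**2) = -182 + (-50/9 - 4*(6 - 3)**2) = -182 + (-50/9 - 4*3**2) = -182 + (-50/9 - 4*9) = -182 + (-50/9 - 36) = -182 - 374/9 = -2012/9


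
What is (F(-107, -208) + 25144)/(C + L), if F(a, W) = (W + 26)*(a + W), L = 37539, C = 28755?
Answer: 41237/33147 ≈ 1.2441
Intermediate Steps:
F(a, W) = (26 + W)*(W + a)
(F(-107, -208) + 25144)/(C + L) = (((-208)² + 26*(-208) + 26*(-107) - 208*(-107)) + 25144)/(28755 + 37539) = ((43264 - 5408 - 2782 + 22256) + 25144)/66294 = (57330 + 25144)*(1/66294) = 82474*(1/66294) = 41237/33147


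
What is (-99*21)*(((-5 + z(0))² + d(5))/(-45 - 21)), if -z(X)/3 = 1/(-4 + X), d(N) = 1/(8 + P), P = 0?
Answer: 18333/32 ≈ 572.91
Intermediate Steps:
d(N) = ⅛ (d(N) = 1/(8 + 0) = 1/8 = ⅛)
z(X) = -3/(-4 + X)
(-99*21)*(((-5 + z(0))² + d(5))/(-45 - 21)) = (-99*21)*(((-5 - 3/(-4 + 0))² + ⅛)/(-45 - 21)) = -2079*((-5 - 3/(-4))² + ⅛)/(-66) = -2079*((-5 - 3*(-¼))² + ⅛)*(-1)/66 = -2079*((-5 + ¾)² + ⅛)*(-1)/66 = -2079*((-17/4)² + ⅛)*(-1)/66 = -2079*(289/16 + ⅛)*(-1)/66 = -604989*(-1)/(16*66) = -2079*(-97/352) = 18333/32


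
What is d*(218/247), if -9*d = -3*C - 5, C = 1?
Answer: 1744/2223 ≈ 0.78452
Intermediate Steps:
d = 8/9 (d = -(-3*1 - 5)/9 = -(-3 - 5)/9 = -1/9*(-8) = 8/9 ≈ 0.88889)
d*(218/247) = 8*(218/247)/9 = 8*(218*(1/247))/9 = (8/9)*(218/247) = 1744/2223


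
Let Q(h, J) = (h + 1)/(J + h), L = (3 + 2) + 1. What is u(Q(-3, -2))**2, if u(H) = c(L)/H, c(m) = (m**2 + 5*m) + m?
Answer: 32400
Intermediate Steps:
L = 6 (L = 5 + 1 = 6)
Q(h, J) = (1 + h)/(J + h)
c(m) = m**2 + 6*m
u(H) = 72/H (u(H) = (6*(6 + 6))/H = (6*12)/H = 72/H)
u(Q(-3, -2))**2 = (72/(((1 - 3)/(-2 - 3))))**2 = (72/((-2/(-5))))**2 = (72/((-1/5*(-2))))**2 = (72/(2/5))**2 = (72*(5/2))**2 = 180**2 = 32400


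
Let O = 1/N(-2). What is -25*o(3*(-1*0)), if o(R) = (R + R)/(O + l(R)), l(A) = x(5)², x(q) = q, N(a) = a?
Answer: 0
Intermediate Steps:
O = -½ (O = 1/(-2) = -½ ≈ -0.50000)
l(A) = 25 (l(A) = 5² = 25)
o(R) = 4*R/49 (o(R) = (R + R)/(-½ + 25) = (2*R)/(49/2) = (2*R)*(2/49) = 4*R/49)
-25*o(3*(-1*0)) = -100*3*(-1*0)/49 = -100*3*0/49 = -100*0/49 = -25*0 = 0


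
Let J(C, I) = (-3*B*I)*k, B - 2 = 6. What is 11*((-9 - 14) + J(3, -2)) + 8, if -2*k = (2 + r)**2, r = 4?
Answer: -9749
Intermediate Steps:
k = -18 (k = -(2 + 4)**2/2 = -1/2*6**2 = -1/2*36 = -18)
B = 8 (B = 2 + 6 = 8)
J(C, I) = 432*I (J(C, I) = -24*I*(-18) = 432*I)
11*((-9 - 14) + J(3, -2)) + 8 = 11*((-9 - 14) + 432*(-2)) + 8 = 11*(-23 - 864) + 8 = 11*(-887) + 8 = -9757 + 8 = -9749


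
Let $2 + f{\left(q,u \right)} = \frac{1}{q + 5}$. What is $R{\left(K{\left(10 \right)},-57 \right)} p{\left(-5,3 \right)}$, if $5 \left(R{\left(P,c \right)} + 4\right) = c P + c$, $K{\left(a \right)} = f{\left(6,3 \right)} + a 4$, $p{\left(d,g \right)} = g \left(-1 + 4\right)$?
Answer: $- \frac{44514}{11} \approx -4046.7$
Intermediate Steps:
$p{\left(d,g \right)} = 3 g$ ($p{\left(d,g \right)} = g 3 = 3 g$)
$f{\left(q,u \right)} = -2 + \frac{1}{5 + q}$ ($f{\left(q,u \right)} = -2 + \frac{1}{q + 5} = -2 + \frac{1}{5 + q}$)
$K{\left(a \right)} = - \frac{21}{11} + 4 a$ ($K{\left(a \right)} = \frac{-9 - 12}{5 + 6} + a 4 = \frac{-9 - 12}{11} + 4 a = \frac{1}{11} \left(-21\right) + 4 a = - \frac{21}{11} + 4 a$)
$R{\left(P,c \right)} = -4 + \frac{c}{5} + \frac{P c}{5}$ ($R{\left(P,c \right)} = -4 + \frac{c P + c}{5} = -4 + \frac{P c + c}{5} = -4 + \frac{c + P c}{5} = -4 + \left(\frac{c}{5} + \frac{P c}{5}\right) = -4 + \frac{c}{5} + \frac{P c}{5}$)
$R{\left(K{\left(10 \right)},-57 \right)} p{\left(-5,3 \right)} = \left(-4 + \frac{1}{5} \left(-57\right) + \frac{1}{5} \left(- \frac{21}{11} + 4 \cdot 10\right) \left(-57\right)\right) 3 \cdot 3 = \left(-4 - \frac{57}{5} + \frac{1}{5} \left(- \frac{21}{11} + 40\right) \left(-57\right)\right) 9 = \left(-4 - \frac{57}{5} + \frac{1}{5} \cdot \frac{419}{11} \left(-57\right)\right) 9 = \left(-4 - \frac{57}{5} - \frac{23883}{55}\right) 9 = \left(- \frac{4946}{11}\right) 9 = - \frac{44514}{11}$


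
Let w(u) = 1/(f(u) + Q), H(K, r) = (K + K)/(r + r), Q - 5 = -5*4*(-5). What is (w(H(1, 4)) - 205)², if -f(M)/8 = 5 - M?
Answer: 188622756/4489 ≈ 42019.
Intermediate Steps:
f(M) = -40 + 8*M (f(M) = -8*(5 - M) = -40 + 8*M)
Q = 105 (Q = 5 - 5*4*(-5) = 5 - 20*(-5) = 5 + 100 = 105)
H(K, r) = K/r (H(K, r) = (2*K)/((2*r)) = (2*K)*(1/(2*r)) = K/r)
w(u) = 1/(65 + 8*u) (w(u) = 1/((-40 + 8*u) + 105) = 1/(65 + 8*u))
(w(H(1, 4)) - 205)² = (1/(65 + 8*(1/4)) - 205)² = (1/(65 + 8*(1*(¼))) - 205)² = (1/(65 + 8*(¼)) - 205)² = (1/(65 + 2) - 205)² = (1/67 - 205)² = (-13734/67)² = 188622756/4489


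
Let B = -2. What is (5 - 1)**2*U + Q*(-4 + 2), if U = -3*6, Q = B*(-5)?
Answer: -308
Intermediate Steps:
Q = 10 (Q = -2*(-5) = 10)
U = -18
(5 - 1)**2*U + Q*(-4 + 2) = (5 - 1)**2*(-18) + 10*(-4 + 2) = 4**2*(-18) + 10*(-2) = 16*(-18) - 20 = -288 - 20 = -308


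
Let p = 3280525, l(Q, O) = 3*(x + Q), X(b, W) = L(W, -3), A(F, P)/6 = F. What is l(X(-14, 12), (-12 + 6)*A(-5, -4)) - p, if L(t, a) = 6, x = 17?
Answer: -3280456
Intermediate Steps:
A(F, P) = 6*F
X(b, W) = 6
l(Q, O) = 51 + 3*Q (l(Q, O) = 3*(17 + Q) = 51 + 3*Q)
l(X(-14, 12), (-12 + 6)*A(-5, -4)) - p = (51 + 3*6) - 1*3280525 = (51 + 18) - 3280525 = 69 - 3280525 = -3280456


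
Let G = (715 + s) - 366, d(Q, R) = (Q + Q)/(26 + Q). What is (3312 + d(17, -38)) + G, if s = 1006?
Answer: 200715/43 ≈ 4667.8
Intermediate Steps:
d(Q, R) = 2*Q/(26 + Q) (d(Q, R) = (2*Q)/(26 + Q) = 2*Q/(26 + Q))
G = 1355 (G = (715 + 1006) - 366 = 1721 - 366 = 1355)
(3312 + d(17, -38)) + G = (3312 + 2*17/(26 + 17)) + 1355 = (3312 + 2*17/43) + 1355 = (3312 + 2*17*(1/43)) + 1355 = (3312 + 34/43) + 1355 = 142450/43 + 1355 = 200715/43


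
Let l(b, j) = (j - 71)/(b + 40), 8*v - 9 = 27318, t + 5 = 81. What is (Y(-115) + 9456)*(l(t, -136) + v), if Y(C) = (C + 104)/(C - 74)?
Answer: 471860585485/14616 ≈ 3.2284e+7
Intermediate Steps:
t = 76 (t = -5 + 81 = 76)
v = 27327/8 (v = 9/8 + (1/8)*27318 = 9/8 + 13659/4 = 27327/8 ≈ 3415.9)
l(b, j) = (-71 + j)/(40 + b)
Y(C) = (104 + C)/(-74 + C)
(Y(-115) + 9456)*(l(t, -136) + v) = ((104 - 115)/(-74 - 115) + 9456)*((-71 - 136)/(40 + 76) + 27327/8) = (-11/(-189) + 9456)*(-207/116 + 27327/8) = (-1/189*(-11) + 9456)*((1/116)*(-207) + 27327/8) = (11/189 + 9456)*(-207/116 + 27327/8) = (1787195/189)*(792069/232) = 471860585485/14616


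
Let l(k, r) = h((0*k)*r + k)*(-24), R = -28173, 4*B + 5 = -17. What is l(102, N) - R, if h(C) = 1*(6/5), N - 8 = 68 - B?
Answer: 140721/5 ≈ 28144.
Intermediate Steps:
B = -11/2 (B = -5/4 + (¼)*(-17) = -5/4 - 17/4 = -11/2 ≈ -5.5000)
N = 163/2 (N = 8 + (68 - 1*(-11/2)) = 8 + (68 + 11/2) = 8 + 147/2 = 163/2 ≈ 81.500)
h(C) = 6/5 (h(C) = 1*(6*(⅕)) = 1*(6/5) = 6/5)
l(k, r) = -144/5 (l(k, r) = (6/5)*(-24) = -144/5)
l(102, N) - R = -144/5 - 1*(-28173) = -144/5 + 28173 = 140721/5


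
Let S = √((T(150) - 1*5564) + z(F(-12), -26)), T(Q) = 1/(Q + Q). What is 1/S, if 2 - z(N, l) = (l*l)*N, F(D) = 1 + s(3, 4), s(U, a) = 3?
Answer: -10*I*√7439397/2479799 ≈ -0.010999*I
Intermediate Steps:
F(D) = 4 (F(D) = 1 + 3 = 4)
T(Q) = 1/(2*Q)
z(N, l) = 2 - N*l² (z(N, l) = 2 - l*l*N = 2 - l²*N = 2 - N*l²)
S = I*√7439397/30 (S = √(((½)/150 - 1*5564) + (2 - 1*4*(-26)²)) = √(((½)*(1/150) - 5564) + (2 - 1*4*676)) = √((1/300 - 5564) + (2 - 2704)) = √(-1669199/300 - 2702) = √(-2479799/300) = I*√7439397/30 ≈ 90.917*I)
1/S = 1/(I*√7439397/30) = -10*I*√7439397/2479799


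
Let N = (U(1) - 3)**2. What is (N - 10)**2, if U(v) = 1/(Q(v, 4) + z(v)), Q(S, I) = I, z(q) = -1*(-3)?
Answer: 8100/2401 ≈ 3.3736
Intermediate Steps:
z(q) = 3
U(v) = 1/7 (U(v) = 1/(4 + 3) = 1/7)
N = 400/49 (N = (1/7 - 3)**2 = (-20/7)**2 = 400/49 ≈ 8.1633)
(N - 10)**2 = (400/49 - 10)**2 = (-90/49)**2 = 8100/2401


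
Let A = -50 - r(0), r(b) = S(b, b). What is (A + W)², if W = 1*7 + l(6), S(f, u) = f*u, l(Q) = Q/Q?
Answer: 1764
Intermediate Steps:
l(Q) = 1
r(b) = b² (r(b) = b*b = b²)
W = 8 (W = 1*7 + 1 = 7 + 1 = 8)
A = -50 (A = -50 - 1*0² = -50 - 1*0 = -50 + 0 = -50)
(A + W)² = (-50 + 8)² = (-42)² = 1764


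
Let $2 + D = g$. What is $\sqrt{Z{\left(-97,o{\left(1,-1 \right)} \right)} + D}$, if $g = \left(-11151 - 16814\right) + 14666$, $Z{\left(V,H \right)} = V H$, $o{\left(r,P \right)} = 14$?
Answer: $i \sqrt{14659} \approx 121.07 i$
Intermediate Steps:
$Z{\left(V,H \right)} = H V$
$g = -13299$ ($g = -27965 + 14666 = -13299$)
$D = -13301$ ($D = -2 - 13299 = -13301$)
$\sqrt{Z{\left(-97,o{\left(1,-1 \right)} \right)} + D} = \sqrt{14 \left(-97\right) - 13301} = \sqrt{-1358 - 13301} = \sqrt{-14659} = i \sqrt{14659}$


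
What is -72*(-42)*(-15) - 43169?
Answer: -88529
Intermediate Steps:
-72*(-42)*(-15) - 43169 = 3024*(-15) - 43169 = -45360 - 43169 = -88529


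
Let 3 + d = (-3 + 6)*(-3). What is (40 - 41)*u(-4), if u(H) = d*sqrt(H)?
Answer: 24*I ≈ 24.0*I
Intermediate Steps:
d = -12 (d = -3 + (-3 + 6)*(-3) = -3 + 3*(-3) = -3 - 9 = -12)
u(H) = -12*sqrt(H)
(40 - 41)*u(-4) = (40 - 41)*(-24*I) = -(-12)*2*I = -(-24)*I = 24*I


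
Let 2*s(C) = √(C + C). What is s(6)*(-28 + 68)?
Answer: 40*√3 ≈ 69.282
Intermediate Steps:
s(C) = √2*√C/2 (s(C) = √(C + C)/2 = √(2*C)/2 = (√2*√C)/2 = √2*√C/2)
s(6)*(-28 + 68) = (√2*√6/2)*(-28 + 68) = √3*40 = 40*√3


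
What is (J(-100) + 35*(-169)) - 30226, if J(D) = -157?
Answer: -36298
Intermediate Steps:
(J(-100) + 35*(-169)) - 30226 = (-157 + 35*(-169)) - 30226 = (-157 - 5915) - 30226 = -6072 - 30226 = -36298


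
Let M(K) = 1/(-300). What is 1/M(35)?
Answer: -300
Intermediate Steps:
M(K) = -1/300
1/M(35) = 1/(-1/300) = -300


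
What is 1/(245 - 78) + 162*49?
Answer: 1325647/167 ≈ 7938.0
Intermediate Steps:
1/(245 - 78) + 162*49 = 1/167 + 7938 = 1325647/167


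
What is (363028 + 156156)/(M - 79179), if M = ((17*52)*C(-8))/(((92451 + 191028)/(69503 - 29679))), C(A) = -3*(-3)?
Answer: -49059253712/7376247999 ≈ -6.6510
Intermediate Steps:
C(A) = 9
M = 105613248/94493 (M = ((17*52)*9)/(((92451 + 191028)/(69503 - 29679))) = (884*9)/((283479/39824)) = 7956/((283479*(1/39824))) = 7956/(283479/39824) = 7956*(39824/283479) = 105613248/94493 ≈ 1117.7)
(363028 + 156156)/(M - 79179) = (363028 + 156156)/(105613248/94493 - 79179) = 519184/(-7376247999/94493) = 519184*(-94493/7376247999) = -49059253712/7376247999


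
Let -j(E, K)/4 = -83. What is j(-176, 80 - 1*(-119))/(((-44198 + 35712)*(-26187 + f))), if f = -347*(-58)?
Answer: 166/25716823 ≈ 6.4549e-6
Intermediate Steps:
j(E, K) = 332 (j(E, K) = -4*(-83) = 332)
f = 20126
j(-176, 80 - 1*(-119))/(((-44198 + 35712)*(-26187 + f))) = 332/(((-44198 + 35712)*(-26187 + 20126))) = 332/((-8486*(-6061))) = 332/51433646 = 332*(1/51433646) = 166/25716823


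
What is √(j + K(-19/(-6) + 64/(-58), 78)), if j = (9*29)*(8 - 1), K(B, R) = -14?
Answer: 7*√37 ≈ 42.579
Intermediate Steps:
j = 1827 (j = 261*7 = 1827)
√(j + K(-19/(-6) + 64/(-58), 78)) = √(1827 - 14) = √1813 = 7*√37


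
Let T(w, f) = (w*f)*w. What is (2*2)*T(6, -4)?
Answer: -576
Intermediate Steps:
T(w, f) = f*w² (T(w, f) = (f*w)*w = f*w²)
(2*2)*T(6, -4) = (2*2)*(-4*6²) = 4*(-4*36) = 4*(-144) = -576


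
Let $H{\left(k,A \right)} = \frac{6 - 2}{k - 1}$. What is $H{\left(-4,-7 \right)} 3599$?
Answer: $- \frac{14396}{5} \approx -2879.2$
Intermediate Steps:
$H{\left(k,A \right)} = \frac{4}{-1 + k}$
$H{\left(-4,-7 \right)} 3599 = \frac{4}{-1 - 4} \cdot 3599 = \frac{4}{-5} \cdot 3599 = 4 \left(- \frac{1}{5}\right) 3599 = \left(- \frac{4}{5}\right) 3599 = - \frac{14396}{5}$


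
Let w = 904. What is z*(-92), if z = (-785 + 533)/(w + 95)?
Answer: 2576/111 ≈ 23.207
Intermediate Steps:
z = -28/111 (z = (-785 + 533)/(904 + 95) = -252/999 = -252*1/999 = -28/111 ≈ -0.25225)
z*(-92) = -28/111*(-92) = 2576/111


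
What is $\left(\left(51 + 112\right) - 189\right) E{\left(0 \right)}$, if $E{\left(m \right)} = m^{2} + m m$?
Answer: $0$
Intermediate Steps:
$E{\left(m \right)} = 2 m^{2}$ ($E{\left(m \right)} = m^{2} + m^{2} = 2 m^{2}$)
$\left(\left(51 + 112\right) - 189\right) E{\left(0 \right)} = \left(\left(51 + 112\right) - 189\right) 2 \cdot 0^{2} = \left(163 - 189\right) 2 \cdot 0 = \left(-26\right) 0 = 0$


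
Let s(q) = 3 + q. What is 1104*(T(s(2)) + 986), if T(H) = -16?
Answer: 1070880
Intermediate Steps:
1104*(T(s(2)) + 986) = 1104*(-16 + 986) = 1104*970 = 1070880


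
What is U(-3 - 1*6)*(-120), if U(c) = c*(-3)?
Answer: -3240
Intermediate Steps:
U(c) = -3*c
U(-3 - 1*6)*(-120) = -3*(-3 - 1*6)*(-120) = -3*(-3 - 6)*(-120) = -3*(-9)*(-120) = 27*(-120) = -3240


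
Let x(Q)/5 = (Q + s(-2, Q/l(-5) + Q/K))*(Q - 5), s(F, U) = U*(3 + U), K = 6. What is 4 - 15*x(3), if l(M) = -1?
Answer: 533/2 ≈ 266.50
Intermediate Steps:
x(Q) = 5*(-5 + Q)*(Q - 5*Q*(3 - 5*Q/6)/6) (x(Q) = 5*((Q + (Q/(-1) + Q/6)*(3 + (Q/(-1) + Q/6)))*(Q - 5)) = 5*((Q + (Q*(-1) + Q*(⅙))*(3 + (Q*(-1) + Q*(⅙))))*(-5 + Q)) = 5*((Q + (-Q + Q/6)*(3 + (-Q + Q/6)))*(-5 + Q)) = 5*((Q + (-5*Q/6)*(3 - 5*Q/6))*(-5 + Q)) = 5*((Q - 5*Q*(3 - 5*Q/6)/6)*(-5 + Q)) = 5*((-5 + Q)*(Q - 5*Q*(3 - 5*Q/6)/6)) = 5*(-5 + Q)*(Q - 5*Q*(3 - 5*Q/6)/6))
4 - 15*x(3) = 4 - 25*3*(270 - 179*3 + 25*3²)/12 = 4 - 25*3*(270 - 537 + 25*9)/12 = 4 - 25*3*(270 - 537 + 225)/12 = 4 - 25*3*(-42)/12 = 4 - 15*(-35/2) = 4 + 525/2 = 533/2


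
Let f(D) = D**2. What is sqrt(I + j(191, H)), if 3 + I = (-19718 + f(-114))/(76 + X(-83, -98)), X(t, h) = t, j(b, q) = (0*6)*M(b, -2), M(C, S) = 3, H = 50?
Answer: sqrt(46907)/7 ≈ 30.940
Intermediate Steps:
j(b, q) = 0 (j(b, q) = (0*6)*3 = 0*3 = 0)
I = 6701/7 (I = -3 + (-19718 + (-114)**2)/(76 - 83) = -3 + (-19718 + 12996)/(-7) = -3 - 6722*(-1/7) = -3 + 6722/7 = 6701/7 ≈ 957.29)
sqrt(I + j(191, H)) = sqrt(6701/7 + 0) = sqrt(6701/7) = sqrt(46907)/7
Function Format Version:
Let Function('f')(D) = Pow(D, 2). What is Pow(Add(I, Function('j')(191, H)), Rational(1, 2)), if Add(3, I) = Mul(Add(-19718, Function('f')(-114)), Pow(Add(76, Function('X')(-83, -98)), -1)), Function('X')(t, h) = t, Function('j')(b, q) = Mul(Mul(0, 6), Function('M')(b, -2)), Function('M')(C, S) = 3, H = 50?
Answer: Mul(Rational(1, 7), Pow(46907, Rational(1, 2))) ≈ 30.940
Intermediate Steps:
Function('j')(b, q) = 0 (Function('j')(b, q) = Mul(Mul(0, 6), 3) = Mul(0, 3) = 0)
I = Rational(6701, 7) (I = Add(-3, Mul(Add(-19718, Pow(-114, 2)), Pow(Add(76, -83), -1))) = Add(-3, Mul(Add(-19718, 12996), Pow(-7, -1))) = Add(-3, Mul(-6722, Rational(-1, 7))) = Add(-3, Rational(6722, 7)) = Rational(6701, 7) ≈ 957.29)
Pow(Add(I, Function('j')(191, H)), Rational(1, 2)) = Pow(Add(Rational(6701, 7), 0), Rational(1, 2)) = Pow(Rational(6701, 7), Rational(1, 2)) = Mul(Rational(1, 7), Pow(46907, Rational(1, 2)))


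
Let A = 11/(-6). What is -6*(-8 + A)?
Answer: 59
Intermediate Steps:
A = -11/6 (A = 11*(-1/6) = -11/6 ≈ -1.8333)
-6*(-8 + A) = -6*(-8 - 11/6) = -6*(-59/6) = 59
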